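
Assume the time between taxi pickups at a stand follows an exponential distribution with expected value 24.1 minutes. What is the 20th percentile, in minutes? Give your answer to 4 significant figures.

5.378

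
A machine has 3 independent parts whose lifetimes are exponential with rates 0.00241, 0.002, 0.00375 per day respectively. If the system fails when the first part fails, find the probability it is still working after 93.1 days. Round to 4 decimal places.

0.4678

The time to first failure is exponential with rate Σλ = 0.00241 + 0.002 + 0.00375 = 0.00816.
P(min > 93.1) = e^(−0.00816·93.1) = e^(−0.7597) ≈ 0.4678.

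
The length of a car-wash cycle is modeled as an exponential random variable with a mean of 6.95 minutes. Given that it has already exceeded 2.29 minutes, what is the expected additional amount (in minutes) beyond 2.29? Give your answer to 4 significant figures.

6.950

The rate is λ = 1/6.95 = 0.143885 per minute.
By memorylessness, the remaining amount past any threshold is again Exp(λ) with mean 1/λ = 6.95 minutes.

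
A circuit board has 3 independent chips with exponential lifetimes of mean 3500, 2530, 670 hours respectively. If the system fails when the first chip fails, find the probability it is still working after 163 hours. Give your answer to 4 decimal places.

0.7017

The first failure time is exponential with rate Σλ_i = 1/3500 + 1/2530 + 1/670 = 0.00217351 per hour.
P(min > 163) = e^(−0.00217351·163) = e^(−0.35428) ≈ 0.7017.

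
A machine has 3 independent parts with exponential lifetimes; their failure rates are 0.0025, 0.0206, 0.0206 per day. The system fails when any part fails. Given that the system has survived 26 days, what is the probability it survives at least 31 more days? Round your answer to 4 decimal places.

Time to first failure ~ Exp(Σλ) with Σλ = 0.0437.
By memorylessness, P(T > 26+31 | T > 26) = P(T > 31) = e^(−0.0437·31) ≈ 0.2580.

0.2580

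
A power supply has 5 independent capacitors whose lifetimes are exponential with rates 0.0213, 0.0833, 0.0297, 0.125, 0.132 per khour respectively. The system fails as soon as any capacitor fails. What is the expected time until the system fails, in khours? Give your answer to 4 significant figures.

2.556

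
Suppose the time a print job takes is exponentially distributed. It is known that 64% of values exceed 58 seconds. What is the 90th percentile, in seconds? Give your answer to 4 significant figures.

e^(−λ·58) = 0.64 ⇒ λ = −ln(0.64)/58 = 0.00769461.
90th percentile: 1 − e^(−λt) = 0.9, t = −ln(0.1)/λ = 299.247 seconds.

299.2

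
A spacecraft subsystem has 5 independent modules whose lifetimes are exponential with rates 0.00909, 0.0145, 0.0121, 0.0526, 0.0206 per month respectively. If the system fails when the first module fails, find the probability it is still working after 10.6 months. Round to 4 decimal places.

The time to first failure is exponential with rate Σλ = 0.00909 + 0.0145 + 0.0121 + 0.0526 + 0.0206 = 0.10889.
P(min > 10.6) = e^(−0.10889·10.6) = e^(−1.1542) ≈ 0.3153.

0.3153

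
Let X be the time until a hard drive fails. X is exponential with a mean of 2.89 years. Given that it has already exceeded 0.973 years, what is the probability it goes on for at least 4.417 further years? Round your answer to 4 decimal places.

0.2169

The rate is λ = 1/2.89 = 0.346021 per year.
P(X > s+t | X > s) = e^(−λ(s+t))/e^(−λs) = e^(−λt), independent of s = 0.973.
P(X > 4.417) = e^(−1.5284) ≈ 0.2169.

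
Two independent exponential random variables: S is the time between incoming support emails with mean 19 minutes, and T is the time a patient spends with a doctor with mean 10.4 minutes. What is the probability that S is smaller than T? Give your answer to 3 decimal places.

λ_1 = 1/19 = 0.0526316, λ_2 = 1/10.4 = 0.0961538.
For independent exponentials, P(S < T) = λ_1/(λ_1+λ_2) = 0.0526316/0.148785 ≈ 0.354.

0.354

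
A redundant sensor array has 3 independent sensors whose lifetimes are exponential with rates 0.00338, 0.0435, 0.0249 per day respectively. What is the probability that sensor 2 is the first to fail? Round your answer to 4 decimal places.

0.6060

The time to first failure is exponential with rate Σλ = 0.00338 + 0.0435 + 0.0249 = 0.07178.
P(sensor 2 first) = λ_2/Σλ = 0.0435/0.07178 ≈ 0.6060.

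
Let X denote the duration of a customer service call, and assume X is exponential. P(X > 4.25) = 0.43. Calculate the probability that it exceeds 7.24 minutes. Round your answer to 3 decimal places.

e^(−λ·4.25) = 0.43 ⇒ λ = −ln(0.43)/4.25 = 0.198581.
P(X > 7.24) = e^(−0.198581·7.24) = e^(−1.4377) ≈ 0.237.

0.237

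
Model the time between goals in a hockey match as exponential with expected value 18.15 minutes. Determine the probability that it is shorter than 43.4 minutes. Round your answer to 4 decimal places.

The rate is λ = 1/18.15 = 0.0550964 per minute.
P(X ≤ 43.4) = 1 − e^(−λ·43.4) = 1 − e^(−2.3912) ≈ 0.9085.

0.9085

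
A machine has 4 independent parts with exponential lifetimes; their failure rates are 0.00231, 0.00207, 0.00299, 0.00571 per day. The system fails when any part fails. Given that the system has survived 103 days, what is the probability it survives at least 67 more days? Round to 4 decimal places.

Time to first failure ~ Exp(Σλ) with Σλ = 0.01308.
By memorylessness, P(T > 103+67 | T > 103) = P(T > 67) = e^(−0.01308·67) ≈ 0.4163.

0.4163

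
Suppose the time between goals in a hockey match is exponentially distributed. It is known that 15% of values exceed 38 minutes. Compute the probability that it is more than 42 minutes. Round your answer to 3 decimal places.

0.123

e^(−λ·38) = 0.15 ⇒ λ = −ln(0.15)/38 = 0.0499242.
P(X > 42) = e^(−0.0499242·42) = e^(−2.0968) ≈ 0.123.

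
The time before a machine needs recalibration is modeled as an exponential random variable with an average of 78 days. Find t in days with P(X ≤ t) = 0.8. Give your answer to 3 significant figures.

126

The rate is λ = 1/78 = 0.0128205 per day.
Set 1 − e^(−λt) = 0.8, so t = −ln(0.2)/λ = 1.6094/0.0128205 ≈ 125.536 days.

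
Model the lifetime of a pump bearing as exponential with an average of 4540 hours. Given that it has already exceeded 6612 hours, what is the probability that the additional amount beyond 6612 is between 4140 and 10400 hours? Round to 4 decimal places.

The rate is λ = 1/4540 = 0.000220264 per hour.
Memoryless: the residual past 6612 is again Exp(λ).
P(4140 < residual < 10400) = e^(−λ·4140) − e^(−λ·10400) = 0.40176 − 0.10119 ≈ 0.3006.

0.3006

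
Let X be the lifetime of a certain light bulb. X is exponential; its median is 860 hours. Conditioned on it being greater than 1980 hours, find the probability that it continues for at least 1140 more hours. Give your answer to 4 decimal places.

For an exponential, median = ln(2)/λ, so λ = ln 2 / 860 = 0.000805985 per hour.
The exponential is memoryless, so the remaining time is again Exp(λ): the condition X > 1980 is irrelevant.
P(X > 1140) = e^(−0.91882) ≈ 0.3990.

0.3990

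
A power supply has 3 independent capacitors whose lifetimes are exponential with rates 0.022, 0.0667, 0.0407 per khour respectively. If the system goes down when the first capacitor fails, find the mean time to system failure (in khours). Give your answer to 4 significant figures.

7.728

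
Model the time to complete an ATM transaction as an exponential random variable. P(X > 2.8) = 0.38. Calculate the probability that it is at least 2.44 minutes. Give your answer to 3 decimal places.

e^(−λ·2.8) = 0.38 ⇒ λ = −ln(0.38)/2.8 = 0.345566.
P(X > 2.44) = e^(−0.345566·2.44) = e^(−0.84318) ≈ 0.430.

0.430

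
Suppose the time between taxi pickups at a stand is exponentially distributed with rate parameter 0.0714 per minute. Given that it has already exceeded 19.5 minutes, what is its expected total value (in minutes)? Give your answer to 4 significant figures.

By memorylessness, E[X | X > 19.5] = 19.5 + 1/λ = 19.5 + 14.0056 = 33.5056 minutes.

33.51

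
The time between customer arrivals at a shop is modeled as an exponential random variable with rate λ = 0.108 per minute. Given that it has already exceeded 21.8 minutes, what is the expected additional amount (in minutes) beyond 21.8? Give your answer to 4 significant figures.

By memorylessness, the remaining amount past any threshold is again Exp(λ) with mean 1/λ = 9.25926 minutes.

9.259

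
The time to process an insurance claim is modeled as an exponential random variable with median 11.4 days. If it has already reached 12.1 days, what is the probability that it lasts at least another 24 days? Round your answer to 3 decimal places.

0.232

For an exponential, median = ln(2)/λ, so λ = ln 2 / 11.4 = 0.0608024 per day.
The exponential is memoryless, so the remaining time is again Exp(λ): the condition X > 12.1 is irrelevant.
P(X > 24) = e^(−1.4593) ≈ 0.232.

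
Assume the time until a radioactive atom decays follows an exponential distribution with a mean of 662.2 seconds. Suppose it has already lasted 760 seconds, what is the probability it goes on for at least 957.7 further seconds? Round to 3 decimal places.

0.235

The rate is λ = 1/662.2 = 0.00151012 per second.
P(X > s+t | X > s) = e^(−λ(s+t))/e^(−λs) = e^(−λt), independent of s = 760.
P(X > 957.7) = e^(−1.4462) ≈ 0.235.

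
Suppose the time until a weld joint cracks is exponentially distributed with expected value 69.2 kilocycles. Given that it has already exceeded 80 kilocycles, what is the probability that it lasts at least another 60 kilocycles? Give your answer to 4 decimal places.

0.4202

The rate is λ = 1/69.2 = 0.0144509 per kilocycle.
The exponential is memoryless, so the remaining time is again Exp(λ): the condition X > 80 is irrelevant.
P(X > 60) = e^(−0.86705) ≈ 0.4202.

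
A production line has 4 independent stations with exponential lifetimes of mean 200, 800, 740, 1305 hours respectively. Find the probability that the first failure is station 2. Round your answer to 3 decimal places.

Rates: λ_i = 1/mean_i → 0.005, 0.00125, 0.00135135, 0.000766284; Σλ = 0.00836763.
P(station 2 first) = λ_2/Σλ = 0.00125/0.00836763 ≈ 0.149.

0.149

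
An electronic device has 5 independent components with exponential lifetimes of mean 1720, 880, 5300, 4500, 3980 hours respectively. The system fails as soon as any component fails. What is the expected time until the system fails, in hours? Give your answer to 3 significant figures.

The first failure time is exponential with rate Σλ_i = 1/1720 + 1/880 + 1/5300 + 1/4500 + 1/3980 = 0.00237992 per hour.
E[min] = 1/Σλ = 1/0.00237992 = 420.183 hours.

420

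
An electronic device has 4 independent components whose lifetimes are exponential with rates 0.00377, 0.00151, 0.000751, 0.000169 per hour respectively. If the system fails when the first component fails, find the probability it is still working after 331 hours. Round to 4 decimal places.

The time to first failure is exponential with rate Σλ = 0.00377 + 0.00151 + 0.000751 + 0.000169 = 0.0062.
P(min > 331) = e^(−0.0062·331) = e^(−2.0522) ≈ 0.1285.

0.1285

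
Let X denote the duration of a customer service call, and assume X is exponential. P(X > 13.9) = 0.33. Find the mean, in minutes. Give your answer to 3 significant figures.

e^(−λ·13.9) = 0.33 ⇒ λ = −ln(0.33)/13.9 = 0.0797599.
Mean = 1/λ = 12.5376 minutes.

12.5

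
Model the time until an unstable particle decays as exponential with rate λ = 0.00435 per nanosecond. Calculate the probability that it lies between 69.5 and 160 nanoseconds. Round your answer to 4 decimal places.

0.2405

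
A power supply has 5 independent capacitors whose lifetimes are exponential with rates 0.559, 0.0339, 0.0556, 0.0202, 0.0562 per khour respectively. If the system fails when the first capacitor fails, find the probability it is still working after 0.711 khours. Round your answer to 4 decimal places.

The time to first failure is exponential with rate Σλ = 0.559 + 0.0339 + 0.0556 + 0.0202 + 0.0562 = 0.7249.
P(min > 0.711) = e^(−0.7249·0.711) = e^(−0.5154) ≈ 0.5973.

0.5973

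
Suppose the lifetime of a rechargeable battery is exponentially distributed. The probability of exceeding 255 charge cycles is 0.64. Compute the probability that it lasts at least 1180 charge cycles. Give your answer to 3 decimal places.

0.127

e^(−λ·255) = 0.64 ⇒ λ = −ln(0.64)/255 = 0.00175015.
P(X > 1180) = e^(−0.00175015·1180) = e^(−2.0652) ≈ 0.127.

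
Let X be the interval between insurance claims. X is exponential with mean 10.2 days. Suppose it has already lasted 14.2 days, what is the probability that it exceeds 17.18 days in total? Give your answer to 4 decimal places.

0.7467

The rate is λ = 1/10.2 = 0.0980392 per day.
By the memoryless property, P(X > 14.2+2.98 | X > 14.2) = P(X > 2.98).
P(X > 2.98) = e^(−0.29216) ≈ 0.7467.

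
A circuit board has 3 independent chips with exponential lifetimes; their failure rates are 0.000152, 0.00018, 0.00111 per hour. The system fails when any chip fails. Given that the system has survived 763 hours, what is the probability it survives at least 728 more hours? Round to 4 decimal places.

0.3500

Time to first failure ~ Exp(Σλ) with Σλ = 0.001442.
By memorylessness, P(T > 763+728 | T > 763) = P(T > 728) = e^(−0.001442·728) ≈ 0.3500.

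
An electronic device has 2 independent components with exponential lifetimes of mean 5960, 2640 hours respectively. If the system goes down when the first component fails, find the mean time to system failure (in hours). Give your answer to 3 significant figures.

1830

The first failure time is exponential with rate Σλ_i = 1/5960 + 1/2640 = 0.000546573 per hour.
E[min] = 1/Σλ = 1/0.000546573 = 1829.58 hours.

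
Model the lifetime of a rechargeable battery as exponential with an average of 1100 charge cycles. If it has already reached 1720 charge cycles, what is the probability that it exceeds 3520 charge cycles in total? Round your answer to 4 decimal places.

0.1947

The rate is λ = 1/1100 = 0.000909091 per charge cycle.
By the memoryless property, P(X > 1720+1800 | X > 1720) = P(X > 1800).
P(X > 1800) = e^(−1.6364) ≈ 0.1947.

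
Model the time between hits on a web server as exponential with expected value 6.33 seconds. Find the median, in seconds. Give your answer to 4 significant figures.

4.388

The rate is λ = 1/6.33 = 0.157978 per second.
Set 1 − e^(−λt) = 0.5, so t = −ln(0.5)/λ = 0.69315/0.157978 ≈ 4.38762 seconds.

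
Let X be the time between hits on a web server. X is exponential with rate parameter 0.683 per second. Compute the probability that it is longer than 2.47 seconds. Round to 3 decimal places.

0.185

P(X > 2.47) = e^(−λ·2.47) = e^(−1.687) ≈ 0.185.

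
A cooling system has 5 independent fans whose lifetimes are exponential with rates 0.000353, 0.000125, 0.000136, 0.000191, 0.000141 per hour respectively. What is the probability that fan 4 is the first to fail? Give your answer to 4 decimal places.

0.2019

The time to first failure is exponential with rate Σλ = 0.000353 + 0.000125 + 0.000136 + 0.000191 + 0.000141 = 0.000946.
P(fan 4 first) = λ_4/Σλ = 0.000191/0.000946 ≈ 0.2019.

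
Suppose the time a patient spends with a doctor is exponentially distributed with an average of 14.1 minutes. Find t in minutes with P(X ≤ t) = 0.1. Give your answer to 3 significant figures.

The rate is λ = 1/14.1 = 0.070922 per minute.
Set 1 − e^(−λt) = 0.1, so t = −ln(0.9)/λ = 0.10536/0.070922 ≈ 1.48558 minutes.

1.49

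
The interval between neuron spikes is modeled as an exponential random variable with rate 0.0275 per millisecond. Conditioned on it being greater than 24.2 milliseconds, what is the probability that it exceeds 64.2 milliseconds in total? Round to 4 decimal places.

0.3329

P(X > s+t | X > s) = e^(−λ(s+t))/e^(−λs) = e^(−λt), independent of s = 24.2.
P(X > 40) = e^(−1.1) ≈ 0.3329.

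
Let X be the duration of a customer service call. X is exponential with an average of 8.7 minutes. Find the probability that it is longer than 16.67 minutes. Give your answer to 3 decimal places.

0.147

The rate is λ = 1/8.7 = 0.114943 per minute.
P(X > 16.67) = e^(−λ·16.67) = e^(−1.9161) ≈ 0.147.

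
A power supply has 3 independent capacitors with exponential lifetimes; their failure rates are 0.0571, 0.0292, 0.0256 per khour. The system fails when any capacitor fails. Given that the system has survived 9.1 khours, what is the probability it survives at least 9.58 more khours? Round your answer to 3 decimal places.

Time to first failure ~ Exp(Σλ) with Σλ = 0.1119.
By memorylessness, P(T > 9.1+9.58 | T > 9.1) = P(T > 9.58) = e^(−0.1119·9.58) ≈ 0.342.

0.342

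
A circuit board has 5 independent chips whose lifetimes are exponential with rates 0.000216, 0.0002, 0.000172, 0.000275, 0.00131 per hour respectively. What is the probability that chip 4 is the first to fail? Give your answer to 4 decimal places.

The time to first failure is exponential with rate Σλ = 0.000216 + 0.0002 + 0.000172 + 0.000275 + 0.00131 = 0.002173.
P(chip 4 first) = λ_4/Σλ = 0.000275/0.002173 ≈ 0.1266.

0.1266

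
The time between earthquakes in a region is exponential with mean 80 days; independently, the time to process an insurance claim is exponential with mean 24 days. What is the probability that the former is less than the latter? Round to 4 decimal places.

0.2308

λ_1 = 1/80 = 0.0125, λ_2 = 1/24 = 0.0416667.
For independent exponentials, P(the former < the latter) = λ_1/(λ_1+λ_2) = 0.0125/0.0541667 ≈ 0.2308.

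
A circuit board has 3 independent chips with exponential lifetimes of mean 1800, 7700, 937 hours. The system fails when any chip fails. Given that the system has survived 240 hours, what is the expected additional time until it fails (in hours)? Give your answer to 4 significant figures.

First-failure rate Σλ = 1/1800 + 1/7700 + 1/937 = 0.00175266.
By memorylessness the expected residual is 1/Σλ = 570.561 hours, regardless of the 240 already elapsed.

570.6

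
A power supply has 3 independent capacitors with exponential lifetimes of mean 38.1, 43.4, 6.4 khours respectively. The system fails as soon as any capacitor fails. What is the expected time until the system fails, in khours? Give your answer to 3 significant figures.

The first failure time is exponential with rate Σλ_i = 1/38.1 + 1/43.4 + 1/6.4 = 0.205538 per khour.
E[min] = 1/Σλ = 1/0.205538 = 4.86528 khours.

4.87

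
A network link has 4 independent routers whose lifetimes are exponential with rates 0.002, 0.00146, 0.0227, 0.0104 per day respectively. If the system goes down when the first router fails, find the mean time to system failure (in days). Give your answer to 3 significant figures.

The time to first failure is exponential with rate Σλ = 0.002 + 0.00146 + 0.0227 + 0.0104 = 0.03656.
E[min] = 1/Σλ = 1/0.03656 = 27.3523 days.

27.4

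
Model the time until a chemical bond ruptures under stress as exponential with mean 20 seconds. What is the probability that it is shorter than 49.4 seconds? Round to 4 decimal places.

The rate is λ = 1/20 = 0.05 per second.
P(X ≤ 49.4) = 1 − e^(−λ·49.4) = 1 − e^(−2.47) ≈ 0.9154.

0.9154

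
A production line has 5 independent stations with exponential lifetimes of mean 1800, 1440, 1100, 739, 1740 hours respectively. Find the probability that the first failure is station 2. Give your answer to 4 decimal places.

Rates: λ_i = 1/mean_i → 0.000555556, 0.000694444, 0.000909091, 0.00135318, 0.000574713; Σλ = 0.00408698.
P(station 2 first) = λ_2/Σλ = 0.000694444/0.00408698 ≈ 0.1699.

0.1699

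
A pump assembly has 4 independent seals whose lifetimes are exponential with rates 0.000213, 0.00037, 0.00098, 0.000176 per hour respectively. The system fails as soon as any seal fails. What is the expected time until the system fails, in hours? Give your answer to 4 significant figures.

575.0

The time to first failure is exponential with rate Σλ = 0.000213 + 0.00037 + 0.00098 + 0.000176 = 0.001739.
E[min] = 1/Σλ = 1/0.001739 = 575.043 hours.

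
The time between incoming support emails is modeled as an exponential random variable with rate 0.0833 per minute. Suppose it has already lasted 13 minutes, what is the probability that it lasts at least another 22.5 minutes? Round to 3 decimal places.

P(X > s+t | X > s) = e^(−λ(s+t))/e^(−λs) = e^(−λt), independent of s = 13.
P(X > 22.5) = e^(−1.8742) ≈ 0.153.

0.153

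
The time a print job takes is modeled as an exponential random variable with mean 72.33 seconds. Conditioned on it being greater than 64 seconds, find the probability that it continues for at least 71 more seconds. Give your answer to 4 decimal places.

0.3747

The rate is λ = 1/72.33 = 0.0138255 per second.
The exponential is memoryless, so the remaining time is again Exp(λ): the condition X > 64 is irrelevant.
P(X > 71) = e^(−0.98161) ≈ 0.3747.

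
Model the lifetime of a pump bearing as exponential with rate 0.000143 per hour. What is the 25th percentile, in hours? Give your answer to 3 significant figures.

2010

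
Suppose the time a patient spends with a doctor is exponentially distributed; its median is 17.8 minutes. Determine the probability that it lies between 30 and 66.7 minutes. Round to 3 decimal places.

0.236

For an exponential, median = ln(2)/λ, so λ = ln 2 / 17.8 = 0.0389409 per minute.
P(30 < X < 66.7) = e^(−λ·30) − e^(−λ·66.7) = 0.31092 − 0.07447 ≈ 0.236.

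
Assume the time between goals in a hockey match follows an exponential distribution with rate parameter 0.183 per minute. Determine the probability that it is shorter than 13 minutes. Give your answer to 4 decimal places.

0.9074

P(X ≤ 13) = 1 − e^(−λ·13) = 1 − e^(−2.379) ≈ 0.9074.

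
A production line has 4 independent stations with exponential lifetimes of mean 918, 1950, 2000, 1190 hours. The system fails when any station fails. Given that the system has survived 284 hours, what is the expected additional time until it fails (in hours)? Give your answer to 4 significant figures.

339.8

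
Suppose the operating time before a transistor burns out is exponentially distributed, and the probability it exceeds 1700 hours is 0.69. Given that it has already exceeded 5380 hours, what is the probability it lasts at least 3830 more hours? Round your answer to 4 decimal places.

0.4334

From e^(−λ·1700) = 0.69, λ = −ln(0.69)/1700 = 0.000218273.
Memoryless: P(X > 5380+3830 | X > 5380) = P(X > 3830) = e^(−0.000218273·3830) ≈ 0.4334.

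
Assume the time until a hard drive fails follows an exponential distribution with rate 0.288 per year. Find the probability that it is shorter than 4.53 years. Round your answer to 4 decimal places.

0.7287

P(X ≤ 4.53) = 1 − e^(−λ·4.53) = 1 − e^(−1.3046) ≈ 0.7287.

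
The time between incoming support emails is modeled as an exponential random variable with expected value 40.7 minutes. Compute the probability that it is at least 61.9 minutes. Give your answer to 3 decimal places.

The rate is λ = 1/40.7 = 0.02457 per minute.
P(X > 61.9) = e^(−λ·61.9) = e^(−1.5209) ≈ 0.219.

0.219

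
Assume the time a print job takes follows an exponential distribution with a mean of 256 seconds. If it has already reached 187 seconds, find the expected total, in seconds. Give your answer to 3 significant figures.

443

The rate is λ = 1/256 = 0.00390625 per second.
By memorylessness, E[X | X > 187] = 187 + 1/λ = 187 + 256 = 443 seconds.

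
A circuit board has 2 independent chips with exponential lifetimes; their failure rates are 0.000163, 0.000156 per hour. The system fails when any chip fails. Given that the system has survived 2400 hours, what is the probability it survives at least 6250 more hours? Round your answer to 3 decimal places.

Time to first failure ~ Exp(Σλ) with Σλ = 0.000319.
By memorylessness, P(T > 2400+6250 | T > 2400) = P(T > 6250) = e^(−0.000319·6250) ≈ 0.136.

0.136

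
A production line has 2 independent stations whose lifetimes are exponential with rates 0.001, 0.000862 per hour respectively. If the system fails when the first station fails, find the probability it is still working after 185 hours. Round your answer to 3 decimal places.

0.709

The time to first failure is exponential with rate Σλ = 0.001 + 0.000862 = 0.001862.
P(min > 185) = e^(−0.001862·185) = e^(−0.34447) ≈ 0.709.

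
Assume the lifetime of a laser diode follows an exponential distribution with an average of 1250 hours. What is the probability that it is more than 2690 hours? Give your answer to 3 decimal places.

0.116

The rate is λ = 1/1250 = 0.0008 per hour.
P(X > 2690) = e^(−λ·2690) = e^(−2.152) ≈ 0.116.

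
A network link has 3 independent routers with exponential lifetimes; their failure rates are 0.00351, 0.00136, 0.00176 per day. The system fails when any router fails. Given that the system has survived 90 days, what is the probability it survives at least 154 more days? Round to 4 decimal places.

0.3602

Time to first failure ~ Exp(Σλ) with Σλ = 0.00663.
By memorylessness, P(T > 90+154 | T > 90) = P(T > 154) = e^(−0.00663·154) ≈ 0.3602.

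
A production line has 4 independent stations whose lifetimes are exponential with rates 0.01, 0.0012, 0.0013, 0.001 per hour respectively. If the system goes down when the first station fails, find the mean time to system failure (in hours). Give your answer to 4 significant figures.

74.07

The time to first failure is exponential with rate Σλ = 0.01 + 0.0012 + 0.0013 + 0.001 = 0.0135.
E[min] = 1/Σλ = 1/0.0135 = 74.0741 hours.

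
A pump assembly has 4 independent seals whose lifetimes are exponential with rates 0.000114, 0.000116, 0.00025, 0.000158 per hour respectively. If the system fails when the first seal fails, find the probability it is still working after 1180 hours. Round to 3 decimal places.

0.471

The time to first failure is exponential with rate Σλ = 0.000114 + 0.000116 + 0.00025 + 0.000158 = 0.000638.
P(min > 1180) = e^(−0.000638·1180) = e^(−0.75284) ≈ 0.471.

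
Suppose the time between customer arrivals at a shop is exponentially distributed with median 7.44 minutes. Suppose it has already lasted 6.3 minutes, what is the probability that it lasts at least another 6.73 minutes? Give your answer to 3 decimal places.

For an exponential, median = ln(2)/λ, so λ = ln 2 / 7.44 = 0.0931649 per minute.
The exponential is memoryless, so the remaining time is again Exp(λ): the condition X > 6.3 is irrelevant.
P(X > 6.73) = e^(−0.627) ≈ 0.534.

0.534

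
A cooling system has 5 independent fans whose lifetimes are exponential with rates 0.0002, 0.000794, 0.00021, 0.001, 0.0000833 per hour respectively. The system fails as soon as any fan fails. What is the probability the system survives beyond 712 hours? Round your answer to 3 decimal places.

The time to first failure is exponential with rate Σλ = 0.0002 + 0.000794 + 0.00021 + 0.001 + 0.0000833 = 0.0022873.
P(min > 712) = e^(−0.0022873·712) = e^(−1.6286) ≈ 0.196.

0.196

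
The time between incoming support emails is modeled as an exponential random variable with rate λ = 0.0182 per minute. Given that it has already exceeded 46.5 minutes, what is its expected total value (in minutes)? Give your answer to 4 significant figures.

101.4

By memorylessness, E[X | X > 46.5] = 46.5 + 1/λ = 46.5 + 54.9451 = 101.445 minutes.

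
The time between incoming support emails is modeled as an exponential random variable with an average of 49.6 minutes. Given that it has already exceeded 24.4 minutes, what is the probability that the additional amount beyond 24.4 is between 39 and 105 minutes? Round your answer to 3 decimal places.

0.335

The rate is λ = 1/49.6 = 0.0201613 per minute.
Memoryless: the residual past 24.4 is again Exp(λ).
P(39 < residual < 105) = e^(−λ·39) − e^(−λ·105) = 0.45553 − 0.12040 ≈ 0.335.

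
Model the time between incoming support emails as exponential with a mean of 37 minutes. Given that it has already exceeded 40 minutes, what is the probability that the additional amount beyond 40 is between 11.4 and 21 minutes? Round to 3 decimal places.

0.168

The rate is λ = 1/37 = 0.027027 per minute.
Memoryless: the residual past 40 is again Exp(λ).
P(11.4 < residual < 21) = e^(−λ·11.4) − e^(−λ·21) = 0.73484 − 0.56690 ≈ 0.168.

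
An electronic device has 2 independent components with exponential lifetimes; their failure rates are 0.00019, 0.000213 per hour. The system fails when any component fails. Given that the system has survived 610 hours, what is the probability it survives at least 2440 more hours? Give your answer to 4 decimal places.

0.3741

Time to first failure ~ Exp(Σλ) with Σλ = 0.000403.
By memorylessness, P(T > 610+2440 | T > 610) = P(T > 2440) = e^(−0.000403·2440) ≈ 0.3741.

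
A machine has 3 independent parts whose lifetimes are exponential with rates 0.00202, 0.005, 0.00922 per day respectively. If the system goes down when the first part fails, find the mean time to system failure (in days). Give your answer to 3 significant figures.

The time to first failure is exponential with rate Σλ = 0.00202 + 0.005 + 0.00922 = 0.01624.
E[min] = 1/Σλ = 1/0.01624 = 61.5764 days.

61.6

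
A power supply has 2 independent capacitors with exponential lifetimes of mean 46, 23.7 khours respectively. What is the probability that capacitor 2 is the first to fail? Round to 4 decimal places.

Rates: λ_i = 1/mean_i → 0.0217391, 0.0421941; Σλ = 0.0639332.
P(capacitor 2 first) = λ_2/Σλ = 0.0421941/0.0639332 ≈ 0.6600.

0.6600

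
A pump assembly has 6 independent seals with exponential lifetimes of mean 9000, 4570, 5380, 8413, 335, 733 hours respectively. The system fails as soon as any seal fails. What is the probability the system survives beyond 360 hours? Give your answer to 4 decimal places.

0.1663

The first failure time is exponential with rate Σλ_i = 1/9000 + 1/4570 + 1/5380 + 1/8413 + 1/335 + 1/733 = 0.004984 per hour.
P(min > 360) = e^(−0.004984·360) = e^(−1.7942) ≈ 0.1663.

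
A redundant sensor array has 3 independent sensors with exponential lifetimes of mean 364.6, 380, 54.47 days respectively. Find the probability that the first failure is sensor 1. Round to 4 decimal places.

0.1156

Rates: λ_i = 1/mean_i → 0.00274273, 0.00263158, 0.0183587; Σλ = 0.023733.
P(sensor 1 first) = λ_1/Σλ = 0.00274273/0.023733 ≈ 0.1156.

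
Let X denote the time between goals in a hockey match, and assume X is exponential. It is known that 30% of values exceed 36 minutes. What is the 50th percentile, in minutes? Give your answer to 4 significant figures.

e^(−λ·36) = 0.30 ⇒ λ = −ln(0.30)/36 = 0.0334437.
50th percentile: 1 − e^(−λt) = 0.5, t = −ln(0.5)/λ = 20.7258 minutes.

20.73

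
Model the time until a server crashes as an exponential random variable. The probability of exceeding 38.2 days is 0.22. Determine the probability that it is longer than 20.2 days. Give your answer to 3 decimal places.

e^(−λ·38.2) = 0.22 ⇒ λ = −ln(0.22)/38.2 = 0.0396369.
P(X > 20.2) = e^(−0.0396369·20.2) = e^(−0.80066) ≈ 0.449.

0.449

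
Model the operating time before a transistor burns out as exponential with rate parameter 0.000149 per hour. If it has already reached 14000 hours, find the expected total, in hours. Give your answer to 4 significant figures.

20710

By memorylessness, E[X | X > 14000] = 14000 + 1/λ = 14000 + 6711.41 = 20711.4 hours.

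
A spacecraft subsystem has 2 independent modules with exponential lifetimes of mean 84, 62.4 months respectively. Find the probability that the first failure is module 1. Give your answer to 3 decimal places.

0.426

Rates: λ_i = 1/mean_i → 0.0119048, 0.0160256; Σλ = 0.0279304.
P(module 1 first) = λ_1/Σλ = 0.0119048/0.0279304 ≈ 0.426.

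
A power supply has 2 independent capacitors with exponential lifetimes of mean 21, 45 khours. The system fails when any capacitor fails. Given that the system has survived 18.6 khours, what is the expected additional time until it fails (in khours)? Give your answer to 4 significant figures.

First-failure rate Σλ = 1/21 + 1/45 = 0.0698413.
By memorylessness the expected residual is 1/Σλ = 14.3182 khours, regardless of the 18.6 already elapsed.

14.32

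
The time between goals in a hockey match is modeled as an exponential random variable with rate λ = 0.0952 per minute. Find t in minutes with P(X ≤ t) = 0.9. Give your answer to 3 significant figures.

Set 1 − e^(−λt) = 0.9, so t = −ln(0.1)/λ = 2.3026/0.0952 ≈ 24.1868 minutes.

24.2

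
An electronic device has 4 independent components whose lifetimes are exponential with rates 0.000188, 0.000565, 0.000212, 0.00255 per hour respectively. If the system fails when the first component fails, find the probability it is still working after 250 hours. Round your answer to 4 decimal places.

The time to first failure is exponential with rate Σλ = 0.000188 + 0.000565 + 0.000212 + 0.00255 = 0.003515.
P(min > 250) = e^(−0.003515·250) = e^(−0.87875) ≈ 0.4153.

0.4153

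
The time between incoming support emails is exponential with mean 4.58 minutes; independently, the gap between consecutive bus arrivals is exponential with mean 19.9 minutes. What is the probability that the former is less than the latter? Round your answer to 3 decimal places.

0.813

λ_1 = 1/4.58 = 0.218341, λ_2 = 1/19.9 = 0.0502513.
For independent exponentials, P(the former < the latter) = λ_1/(λ_1+λ_2) = 0.218341/0.268592 ≈ 0.813.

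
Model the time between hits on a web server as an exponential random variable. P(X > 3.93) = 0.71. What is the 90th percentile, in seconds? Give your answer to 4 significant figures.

e^(−λ·3.93) = 0.71 ⇒ λ = −ln(0.71)/3.93 = 0.0871477.
90th percentile: 1 − e^(−λt) = 0.9, t = −ln(0.1)/λ = 26.4217 seconds.

26.42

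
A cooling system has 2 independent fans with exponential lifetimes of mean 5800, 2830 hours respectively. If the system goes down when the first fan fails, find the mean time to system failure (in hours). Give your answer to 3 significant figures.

The first failure time is exponential with rate Σλ_i = 1/5800 + 1/2830 = 0.000525771 per hour.
E[min] = 1/Σλ = 1/0.000525771 = 1901.97 hours.

1900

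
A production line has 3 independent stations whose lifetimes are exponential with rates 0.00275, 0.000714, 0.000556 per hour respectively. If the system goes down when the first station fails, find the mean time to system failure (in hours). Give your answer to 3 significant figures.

The time to first failure is exponential with rate Σλ = 0.00275 + 0.000714 + 0.000556 = 0.00402.
E[min] = 1/Σλ = 1/0.00402 = 248.756 hours.

249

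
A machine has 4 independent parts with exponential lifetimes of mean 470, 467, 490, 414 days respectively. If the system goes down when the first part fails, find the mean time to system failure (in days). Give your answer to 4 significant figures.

The first failure time is exponential with rate Σλ_i = 1/470 + 1/467 + 1/490 + 1/414 = 0.00872526 per day.
E[min] = 1/Σλ = 1/0.00872526 = 114.61 days.

114.6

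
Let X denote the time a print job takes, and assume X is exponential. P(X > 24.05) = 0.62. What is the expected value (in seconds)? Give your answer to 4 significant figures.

50.31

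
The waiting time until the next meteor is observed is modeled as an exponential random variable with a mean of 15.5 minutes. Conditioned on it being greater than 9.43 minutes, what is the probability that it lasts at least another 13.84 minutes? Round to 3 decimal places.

The rate is λ = 1/15.5 = 0.0645161 per minute.
By the memoryless property, P(X > 9.43+13.84 | X > 9.43) = P(X > 13.84).
P(X > 13.84) = e^(−0.8929) ≈ 0.409.

0.409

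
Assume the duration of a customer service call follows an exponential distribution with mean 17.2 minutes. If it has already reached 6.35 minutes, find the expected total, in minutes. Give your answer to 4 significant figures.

The rate is λ = 1/17.2 = 0.0581395 per minute.
By memorylessness, E[X | X > 6.35] = 6.35 + 1/λ = 6.35 + 17.2 = 23.55 minutes.

23.55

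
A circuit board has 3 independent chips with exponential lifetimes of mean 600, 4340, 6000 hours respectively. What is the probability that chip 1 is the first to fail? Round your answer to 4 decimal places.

0.8076

Rates: λ_i = 1/mean_i → 0.00166667, 0.000230415, 0.000166667; Σλ = 0.00206375.
P(chip 1 first) = λ_1/Σλ = 0.00166667/0.00206375 ≈ 0.8076.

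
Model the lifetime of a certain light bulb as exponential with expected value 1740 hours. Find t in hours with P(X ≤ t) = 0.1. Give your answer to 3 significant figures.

The rate is λ = 1/1740 = 0.000574713 per hour.
Set 1 − e^(−λt) = 0.1, so t = −ln(0.9)/λ = 0.10536/0.000574713 ≈ 183.327 hours.

183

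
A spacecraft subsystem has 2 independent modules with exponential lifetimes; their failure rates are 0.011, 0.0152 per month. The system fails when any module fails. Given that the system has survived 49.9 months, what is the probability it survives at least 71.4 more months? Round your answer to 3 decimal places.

0.154

Time to first failure ~ Exp(Σλ) with Σλ = 0.0262.
By memorylessness, P(T > 49.9+71.4 | T > 49.9) = P(T > 71.4) = e^(−0.0262·71.4) ≈ 0.154.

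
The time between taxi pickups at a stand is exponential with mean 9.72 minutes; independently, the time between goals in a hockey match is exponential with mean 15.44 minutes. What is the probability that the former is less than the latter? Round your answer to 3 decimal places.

λ_1 = 1/9.72 = 0.102881, λ_2 = 1/15.44 = 0.0647668.
For independent exponentials, P(the former < the latter) = λ_1/(λ_1+λ_2) = 0.102881/0.167647 ≈ 0.614.

0.614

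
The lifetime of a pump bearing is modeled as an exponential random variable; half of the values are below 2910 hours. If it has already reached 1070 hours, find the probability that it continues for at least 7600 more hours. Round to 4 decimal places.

0.1636

For an exponential, median = ln(2)/λ, so λ = ln 2 / 2910 = 0.000238195 per hour.
P(X > s+t | X > s) = e^(−λ(s+t))/e^(−λs) = e^(−λt), independent of s = 1070.
P(X > 7600) = e^(−1.8103) ≈ 0.1636.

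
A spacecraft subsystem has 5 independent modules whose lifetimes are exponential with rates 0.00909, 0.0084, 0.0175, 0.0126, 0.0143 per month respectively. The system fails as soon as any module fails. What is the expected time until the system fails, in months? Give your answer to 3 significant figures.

16.2

The time to first failure is exponential with rate Σλ = 0.00909 + 0.0084 + 0.0175 + 0.0126 + 0.0143 = 0.06189.
E[min] = 1/Σλ = 1/0.06189 = 16.1577 months.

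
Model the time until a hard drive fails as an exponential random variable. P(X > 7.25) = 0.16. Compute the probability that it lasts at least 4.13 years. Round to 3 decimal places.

e^(−λ·7.25) = 0.16 ⇒ λ = −ln(0.16)/7.25 = 0.25277.
P(X > 4.13) = e^(−0.25277·4.13) = e^(−1.0439) ≈ 0.352.

0.352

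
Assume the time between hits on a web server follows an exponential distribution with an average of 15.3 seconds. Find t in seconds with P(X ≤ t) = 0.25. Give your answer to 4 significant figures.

4.402

The rate is λ = 1/15.3 = 0.0653595 per second.
Set 1 − e^(−λt) = 0.25, so t = −ln(0.75)/λ = 0.28768/0.0653595 ≈ 4.40154 seconds.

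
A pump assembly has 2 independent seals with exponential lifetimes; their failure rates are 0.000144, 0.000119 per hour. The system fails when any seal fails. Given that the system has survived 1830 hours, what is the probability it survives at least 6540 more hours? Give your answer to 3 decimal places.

0.179

Time to first failure ~ Exp(Σλ) with Σλ = 0.000263.
By memorylessness, P(T > 1830+6540 | T > 1830) = P(T > 6540) = e^(−0.000263·6540) ≈ 0.179.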